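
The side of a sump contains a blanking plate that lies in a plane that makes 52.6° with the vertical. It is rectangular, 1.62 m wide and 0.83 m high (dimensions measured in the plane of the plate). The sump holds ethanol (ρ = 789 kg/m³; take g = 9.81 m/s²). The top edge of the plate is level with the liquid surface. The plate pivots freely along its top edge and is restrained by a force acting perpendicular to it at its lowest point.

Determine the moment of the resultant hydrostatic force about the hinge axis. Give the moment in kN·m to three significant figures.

M ≈ 1.45 kN·m

γ = ρg = 789 × 9.81 / 1000 = 7.74009 kN/m³.
The plate makes 52.6° with the vertical, i.e. θ = 90° − 52.6° = 37.4° to the horizontal. Measuring y along the incline from the free-surface line, vertical depth h = y·sinθ with sinθ = 0.607376.
The centroid lies 0.83/2 = 0.415 m below the top edge, so y_c = 0.415 m and h_c = 0.415 × 0.607376 = 0.252061 m.
A = 1.62 × 0.83 = 1.3446 m².
Resultant F = γ·h_c·A = 7.74009 × 0.252061 × 1.3446 = 2.62328 kN.
I_c = b·h³/12 = 1.62 × 0.83³/12 = 0.0771912 m⁴.
Centre of pressure: y_p = y_c + I_c/(y_c·A) = 0.415 + 0.0771912/(0.415 × 1.3446) = 0.415 + 0.138333 = 0.553333 m along the plane.
The resultant acts 0.415 + 0.138333 = 0.553333 m (along the plate) below the hinge at the top edge, so the moment about the hinge is M = F × 0.553333 = 2.62328 × 0.553333 = 1.45155 kN·m.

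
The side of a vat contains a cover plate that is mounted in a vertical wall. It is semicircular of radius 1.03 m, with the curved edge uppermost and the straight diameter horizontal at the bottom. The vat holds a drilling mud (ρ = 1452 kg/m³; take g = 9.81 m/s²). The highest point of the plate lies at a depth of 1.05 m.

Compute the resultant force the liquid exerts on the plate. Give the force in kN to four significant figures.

γ = ρg = 1452 × 9.81 / 1000 = 14.24412 kN/m³.
The centroid lies 4r/(3π) = 0.437146 m above the diameter, so r − 4r/(3π) = 1.03 − 0.437146 = 0.592854 m below the topmost point, so the centroid depth is h_c = 1.05 + 0.592854 = 1.64285 m.
A = πr²/2 = π × 1.03²/2 = 1.66646 m².
Resultant F = γ·h_c·A = 14.24412 × 1.64285 × 1.66646 = 38.9968 kN.

F ≈ 39.00 kN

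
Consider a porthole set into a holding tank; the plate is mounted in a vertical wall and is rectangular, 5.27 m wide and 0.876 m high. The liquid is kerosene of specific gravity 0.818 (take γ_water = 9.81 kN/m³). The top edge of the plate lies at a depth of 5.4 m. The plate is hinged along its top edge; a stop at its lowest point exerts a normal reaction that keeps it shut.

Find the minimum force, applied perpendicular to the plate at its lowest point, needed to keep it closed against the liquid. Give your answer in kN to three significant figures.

γ = 0.818 × 9.81 = 8.02458 kN/m³.
The centroid lies 0.876/2 = 0.438 m below the top edge, so the centroid depth is h_c = 5.4 + 0.438 = 5.838 m.
A = 5.27 × 0.876 = 4.61652 m².
Resultant F = γ·h_c·A = 8.02458 × 5.838 × 4.61652 = 216.272 kN.
I_c = b·h³/12 = 5.27 × 0.876³/12 = 0.295217 m⁴.
Centre of pressure: y_p = y_c + I_c/(y_c·A) = 5.838 + 0.295217/(5.838 × 4.61652) = 5.838 + 0.0109537 = 5.84895 m along the plane.
The resultant acts 0.438 + 0.0109537 = 0.448954 m (along the plate) below the hinge at the top edge, so the moment about the hinge is M = F × 0.448954 = 216.272 × 0.448954 = 97.0962 kN·m.
A normal force at the bottom, 0.876 m from the hinge, must supply this moment: P = 97.0962/0.876 = 110.84 kN.

P ≈ 111 kN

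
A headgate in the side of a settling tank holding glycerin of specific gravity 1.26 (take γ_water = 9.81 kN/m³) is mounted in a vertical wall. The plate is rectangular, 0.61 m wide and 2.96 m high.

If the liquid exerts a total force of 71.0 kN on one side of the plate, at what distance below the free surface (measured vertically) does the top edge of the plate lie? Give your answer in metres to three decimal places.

d_top ≈ 1.701 m

γ = 1.26 × 9.81 = 12.3606 kN/m³.
A = 0.61 × 2.96 = 1.8056 m².
From F = γ·h_c·A, the centroid depth is h_c = 71.0/(12.3606 × 1.8056) = 3.18125 m.
The centroid lies 2.96/2 = 1.48 m below the top edge, so the top edge sits at h_top = 3.18125 − 1.48 = 1.70125 m below the surface.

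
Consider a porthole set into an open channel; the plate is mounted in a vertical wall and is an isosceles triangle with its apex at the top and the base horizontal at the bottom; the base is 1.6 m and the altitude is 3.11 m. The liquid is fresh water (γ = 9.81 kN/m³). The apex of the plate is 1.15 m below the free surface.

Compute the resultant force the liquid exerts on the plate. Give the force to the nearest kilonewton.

F ≈ 79 kN

γ = 9.81 kN/m³.
With the apex up, the centroid sits 2h/3 = 2 × 3.11/3 = 2.07333 m below the apex, so the centroid depth is h_c = 1.15 + 2.07333 = 3.22333 m.
A = ½ × 1.6 × 3.11 = 2.488 m².
Resultant F = γ·h_c·A = 9.81 × 3.22333 × 2.488 = 78.6727 kN.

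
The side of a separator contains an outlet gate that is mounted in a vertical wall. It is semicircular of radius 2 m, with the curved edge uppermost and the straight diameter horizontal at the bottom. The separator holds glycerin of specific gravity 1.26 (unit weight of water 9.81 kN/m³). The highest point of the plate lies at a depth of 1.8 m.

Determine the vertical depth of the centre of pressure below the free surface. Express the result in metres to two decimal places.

γ = 1.26 × 9.81 = 12.3606 kN/m³.
The centroid lies 4r/(3π) = 0.848826 m above the diameter, so r − 4r/(3π) = 2 − 0.848826 = 1.15117 m below the topmost point, so the centroid depth is h_c = 1.8 + 1.15117 = 2.95117 m.
A = πr²/2 = π × 2²/2 = 6.28319 m².
Resultant F = γ·h_c·A = 12.3606 × 2.95117 × 6.28319 = 229.2 kN.
I_c = (π/8 − 8/(9π))·r⁴ = 0.109757 × 2⁴ = 1.75611 m⁴.
Centre of pressure: y_p = y_c + I_c/(y_c·A) = 2.95117 + 1.75611/(2.95117 × 6.28319) = 2.95117 + 0.094706 = 3.04588 m along the plane.

h_p = 3.05 m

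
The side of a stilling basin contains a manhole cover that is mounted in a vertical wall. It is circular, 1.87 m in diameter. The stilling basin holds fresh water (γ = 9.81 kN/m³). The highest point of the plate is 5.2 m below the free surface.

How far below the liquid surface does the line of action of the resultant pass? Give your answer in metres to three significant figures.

h_p = 6.17 m

γ = 9.81 kN/m³.
The centroid is at the centre, 0.935 m below the top of the plate, so the centroid depth is h_c = 5.2 + 0.935 = 6.135 m.
A = π(0.935)² = 2.74646 m².
Resultant F = γ·h_c·A = 9.81 × 6.135 × 2.74646 = 165.294 kN.
I_c = πr⁴/4 = π × 0.935⁴/4 = 0.600256 m⁴.
Centre of pressure: y_p = y_c + I_c/(y_c·A) = 6.135 + 0.600256/(6.135 × 2.74646) = 6.135 + 0.0356245 = 6.17062 m along the plane.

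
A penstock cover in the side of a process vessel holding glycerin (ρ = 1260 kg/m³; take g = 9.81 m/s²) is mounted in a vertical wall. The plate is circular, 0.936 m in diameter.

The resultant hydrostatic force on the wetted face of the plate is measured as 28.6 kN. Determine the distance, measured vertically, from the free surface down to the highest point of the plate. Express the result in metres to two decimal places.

d_top ≈ 2.89 m

γ = ρg = 1260 × 9.81 / 1000 = 12.3606 kN/m³.
A = π(0.468)² = 0.688084 m².
From F = γ·h_c·A, the centroid depth is h_c = 28.6/(12.3606 × 0.688084) = 3.36268 m.
The centroid is at the centre, 0.468 m below the top of the plate, so the highest point sits at h_top = 3.36268 − 0.468 = 2.89468 m below the surface.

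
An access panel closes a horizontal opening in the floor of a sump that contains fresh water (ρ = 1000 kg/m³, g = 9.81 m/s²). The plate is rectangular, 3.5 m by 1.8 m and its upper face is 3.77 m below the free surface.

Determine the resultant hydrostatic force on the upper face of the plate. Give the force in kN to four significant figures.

γ = ρg = 1000 × 9.81 = 9810 N/m³ = 9.81 kN/m³.
The plate is horizontal, so pressure is uniform at p = γ·h = 9.81 × 3.77 = 36.9837 kN/m².
A = 3.5 × 1.8 = 6.3 m².
F = p·A = 36.9837 × 6.3 = 232.997 kN.

F ≈ 233.0 kN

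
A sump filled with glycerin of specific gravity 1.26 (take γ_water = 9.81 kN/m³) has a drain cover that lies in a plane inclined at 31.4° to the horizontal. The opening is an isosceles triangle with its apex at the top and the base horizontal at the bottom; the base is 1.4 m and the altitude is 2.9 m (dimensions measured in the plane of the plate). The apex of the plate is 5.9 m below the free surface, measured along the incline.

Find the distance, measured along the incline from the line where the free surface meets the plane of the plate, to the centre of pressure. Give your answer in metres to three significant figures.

γ = 1.26 × 9.81 = 12.3606 kN/m³.
Let θ = 31.4° be the plate's angle to the horizontal; measure y along the incline from where the plane meets the free surface. Vertical depth h = y·sinθ with sinθ = 0.521010.
With the apex up, the centroid sits 2h/3 = 2 × 2.9/3 = 1.93333 m below the apex, so y_c = 5.9 + 1.93333 = 7.83333 m and h_c = 7.83333 × 0.521010 = 4.08124 m.
A = ½ × 1.4 × 2.9 = 2.03 m².
Resultant F = γ·h_c·A = 12.3606 × 4.08124 × 2.03 = 102.407 kN.
I_c = b·h³/36 = 1.4 × 2.9³/36 = 0.948461 m⁴.
Centre of pressure: y_p = y_c + I_c/(y_c·A) = 7.83333 + 0.948461/(7.83333 × 2.03) = 7.83333 + 0.0596454 = 7.89298 m along the plane.

y_p = 7.89 m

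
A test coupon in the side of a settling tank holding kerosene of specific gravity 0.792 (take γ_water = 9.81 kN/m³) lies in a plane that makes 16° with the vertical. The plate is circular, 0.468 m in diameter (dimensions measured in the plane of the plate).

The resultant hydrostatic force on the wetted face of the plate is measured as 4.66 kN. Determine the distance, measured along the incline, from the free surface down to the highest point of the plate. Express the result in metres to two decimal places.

y_top ≈ 3.39 m

γ = 0.792 × 9.81 = 7.76952 kN/m³.
A = π(0.234)² = 0.172021 m².
From F = γ·h_c·A, the centroid depth is h_c = 4.66/(7.76952 × 0.172021) = 3.48667 m.
The plate makes 16° with the vertical, i.e. θ = 90° − 16° = 74° to the horizontal. Measuring y along the incline from the free-surface line, vertical depth h = y·sinθ with sinθ = 0.961262.
Along the incline, y_c = h_c/sinθ = 3.48667/0.961262 = 3.62718 m.
The centroid is at the centre, 0.234 m below the top of the plate, so the highest point sits at y_top = 3.62718 − 0.234 = 3.39318 m along the incline.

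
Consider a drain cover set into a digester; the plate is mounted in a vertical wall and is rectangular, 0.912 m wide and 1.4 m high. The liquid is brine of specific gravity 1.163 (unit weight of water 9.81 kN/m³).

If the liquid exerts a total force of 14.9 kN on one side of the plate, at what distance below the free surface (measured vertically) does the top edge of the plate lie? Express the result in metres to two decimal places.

d_top ≈ 0.32 m

γ = 1.163 × 9.81 = 11.40903 kN/m³.
A = 0.912 × 1.4 = 1.2768 m².
From F = γ·h_c·A, the centroid depth is h_c = 14.9/(11.40903 × 1.2768) = 1.02286 m.
The centroid lies 1.4/2 = 0.7 m below the top edge, so the top edge sits at h_top = 1.02286 − 0.7 = 0.32286 m below the surface.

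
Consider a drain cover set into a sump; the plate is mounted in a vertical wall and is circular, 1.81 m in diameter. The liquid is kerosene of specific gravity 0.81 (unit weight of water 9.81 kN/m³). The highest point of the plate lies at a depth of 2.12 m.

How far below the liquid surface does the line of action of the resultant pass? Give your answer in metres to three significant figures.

h_p = 3.09 m

γ = 0.81 × 9.81 = 7.9461 kN/m³.
The centroid is at the centre, 0.905 m below the top of the plate, so the centroid depth is h_c = 2.12 + 0.905 = 3.025 m.
A = π(0.905)² = 2.57304 m².
Resultant F = γ·h_c·A = 7.9461 × 3.025 × 2.57304 = 61.848 kN.
I_c = πr⁴/4 = π × 0.905⁴/4 = 0.526847 m⁴.
Centre of pressure: y_p = y_c + I_c/(y_c·A) = 3.025 + 0.526847/(3.025 × 2.57304) = 3.025 + 0.0676881 = 3.09269 m along the plane.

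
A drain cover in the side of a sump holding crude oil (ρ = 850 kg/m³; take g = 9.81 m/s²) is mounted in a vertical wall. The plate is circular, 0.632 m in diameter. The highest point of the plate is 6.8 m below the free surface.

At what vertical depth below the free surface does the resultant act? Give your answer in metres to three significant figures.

γ = ρg = 850 × 9.81 / 1000 = 8.3385 kN/m³.
The centroid is at the centre, 0.316 m below the top of the plate, so the centroid depth is h_c = 6.8 + 0.316 = 7.116 m.
A = π(0.316)² = 0.313707 m².
Resultant F = γ·h_c·A = 8.3385 × 7.116 × 0.313707 = 18.6144 kN.
I_c = πr⁴/4 = π × 0.316⁴/4 = 0.00783138 m⁴.
Centre of pressure: y_p = y_c + I_c/(y_c·A) = 7.116 + 0.00783138/(7.116 × 0.313707) = 7.116 + 0.00350815 = 7.11951 m along the plane.

h_p = 7.12 m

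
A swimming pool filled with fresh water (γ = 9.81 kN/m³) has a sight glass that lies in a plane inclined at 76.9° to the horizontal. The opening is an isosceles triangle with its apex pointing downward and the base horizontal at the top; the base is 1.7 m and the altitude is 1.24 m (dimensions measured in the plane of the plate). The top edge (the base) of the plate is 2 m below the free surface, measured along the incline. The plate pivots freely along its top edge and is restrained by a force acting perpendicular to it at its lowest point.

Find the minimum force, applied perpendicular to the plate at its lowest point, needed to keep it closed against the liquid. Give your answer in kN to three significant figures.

P ≈ 8.80 kN

γ = 9.81 kN/m³.
Let θ = 76.9° be the plate's angle to the horizontal; measure y along the incline from where the plane meets the free surface. Vertical depth h = y·sinθ with sinθ = 0.973976.
With the apex down, the centroid sits h/3 = 1.24/3 = 0.413333 m below the base (the top edge), so y_c = 2 + 0.413333 = 2.41333 m and h_c = 2.41333 × 0.973976 = 2.35053 m.
A = ½ × 1.7 × 1.24 = 1.054 m².
Resultant F = γ·h_c·A = 9.81 × 2.35053 × 1.054 = 24.3039 kN.
I_c = b·h³/36 = 1.7 × 1.24³/36 = 0.090035 m⁴.
Centre of pressure: y_p = y_c + I_c/(y_c·A) = 2.41333 + 0.090035/(2.41333 × 1.054) = 2.41333 + 0.035396 = 2.44873 m along the plane.
The resultant acts 0.413333 + 0.035396 = 0.448729 m (along the plate) below the hinge at the top edge, so the moment about the hinge is M = F × 0.448729 = 24.3039 × 0.448729 = 10.9059 kN·m.
A normal force at the bottom, 1.24 m from the hinge, must supply this moment: P = 10.9059/1.24 = 8.79508 kN.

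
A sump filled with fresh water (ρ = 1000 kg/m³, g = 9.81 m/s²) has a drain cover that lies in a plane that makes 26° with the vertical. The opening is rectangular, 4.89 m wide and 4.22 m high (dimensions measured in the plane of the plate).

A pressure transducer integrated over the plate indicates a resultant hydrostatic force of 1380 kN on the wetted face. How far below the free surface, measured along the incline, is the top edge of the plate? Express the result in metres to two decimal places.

γ = ρg = 1000 × 9.81 = 9810 N/m³ = 9.81 kN/m³.
A = 4.89 × 4.22 = 20.6358 m².
From F = γ·h_c·A, the centroid depth is h_c = 1380/(9.81 × 20.6358) = 6.81693 m.
The plate makes 26° with the vertical, i.e. θ = 90° − 26° = 64° to the horizontal. Measuring y along the incline from the free-surface line, vertical depth h = y·sinθ with sinθ = 0.898794.
Along the incline, y_c = h_c/sinθ = 6.81693/0.898794 = 7.58453 m.
The centroid lies 4.22/2 = 2.11 m below the top edge, so the top edge sits at y_top = 7.58453 − 2.11 = 5.47453 m along the incline.

y_top ≈ 5.47 m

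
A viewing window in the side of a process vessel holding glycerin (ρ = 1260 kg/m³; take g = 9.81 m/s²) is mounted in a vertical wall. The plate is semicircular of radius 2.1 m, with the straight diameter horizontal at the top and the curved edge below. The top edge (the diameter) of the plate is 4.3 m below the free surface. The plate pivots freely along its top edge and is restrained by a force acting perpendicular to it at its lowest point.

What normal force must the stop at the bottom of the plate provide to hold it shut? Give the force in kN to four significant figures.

P ≈ 201.2 kN

γ = ρg = 1260 × 9.81 / 1000 = 12.3606 kN/m³.
The centroid of a semicircle lies 4r/(3π) = 0.891268 m from the diameter, here below the top edge, so the centroid depth is h_c = 4.3 + 0.891268 = 5.19127 m.
A = πr²/2 = π × 2.1²/2 = 6.92721 m².
Resultant F = γ·h_c·A = 12.3606 × 5.19127 × 6.92721 = 444.5 kN.
I_c = (π/8 − 8/(9π))·r⁴ = 0.109757 × 2.1⁴ = 2.13457 m⁴.
Centre of pressure: y_p = y_c + I_c/(y_c·A) = 5.19127 + 2.13457/(5.19127 × 6.92721) = 5.19127 + 0.0593579 = 5.25063 m along the plane.
The resultant acts 0.891268 + 0.0593579 = 0.950626 m (along the plate) below the hinge at the top edge, so the moment about the hinge is M = F × 0.950626 = 444.5 × 0.950626 = 422.553 kN·m.
A normal force at the bottom, 2.1 m from the hinge, must supply this moment: P = 422.553/2.1 = 201.216 kN.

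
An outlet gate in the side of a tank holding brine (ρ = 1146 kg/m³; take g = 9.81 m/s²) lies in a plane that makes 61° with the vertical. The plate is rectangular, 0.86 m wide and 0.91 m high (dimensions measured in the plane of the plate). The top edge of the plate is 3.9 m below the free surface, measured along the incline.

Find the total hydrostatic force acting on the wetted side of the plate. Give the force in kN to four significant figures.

γ = ρg = 1146 × 9.81 / 1000 = 11.24226 kN/m³.
The plate makes 61° with the vertical, i.e. θ = 90° − 61° = 29° to the horizontal. Measuring y along the incline from the free-surface line, vertical depth h = y·sinθ with sinθ = 0.484810.
The centroid lies 0.91/2 = 0.455 m below the top edge, so y_c = 3.9 + 0.455 = 4.355 m and h_c = 4.355 × 0.484810 = 2.11135 m.
A = 0.86 × 0.91 = 0.7826 m².
Resultant F = γ·h_c·A = 11.24226 × 2.11135 × 0.7826 = 18.5761 kN.

F ≈ 18.58 kN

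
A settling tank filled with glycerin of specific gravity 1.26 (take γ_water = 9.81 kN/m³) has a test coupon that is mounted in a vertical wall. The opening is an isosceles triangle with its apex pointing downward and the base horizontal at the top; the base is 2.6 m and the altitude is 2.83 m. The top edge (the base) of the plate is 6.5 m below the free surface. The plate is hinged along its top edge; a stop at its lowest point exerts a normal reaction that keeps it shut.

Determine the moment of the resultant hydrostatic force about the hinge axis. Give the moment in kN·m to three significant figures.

M ≈ 340 kN·m

γ = 1.26 × 9.81 = 12.3606 kN/m³.
With the apex down, the centroid sits h/3 = 2.83/3 = 0.943333 m below the base (the top edge), so the centroid depth is h_c = 6.5 + 0.943333 = 7.44333 m.
A = ½ × 2.6 × 2.83 = 3.679 m².
Resultant F = γ·h_c·A = 12.3606 × 7.44333 × 3.679 = 338.483 kN.
I_c = b·h³/36 = 2.6 × 2.83³/36 = 1.63693 m⁴.
Centre of pressure: y_p = y_c + I_c/(y_c·A) = 7.44333 + 1.63693/(7.44333 × 3.679) = 7.44333 + 0.0597769 = 7.50311 m along the plane.
The resultant acts 0.943333 + 0.0597769 = 1.00311 m (along the plate) below the hinge at the top edge, so the moment about the hinge is M = F × 1.00311 = 338.483 × 1.00311 = 339.536 kN·m.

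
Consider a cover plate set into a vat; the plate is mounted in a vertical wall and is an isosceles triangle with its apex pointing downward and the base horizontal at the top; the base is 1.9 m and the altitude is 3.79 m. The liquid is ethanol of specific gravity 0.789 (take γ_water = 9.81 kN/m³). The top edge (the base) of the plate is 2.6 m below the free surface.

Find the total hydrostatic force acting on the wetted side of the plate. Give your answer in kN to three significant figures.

F ≈ 108 kN

γ = 0.789 × 9.81 = 7.74009 kN/m³.
With the apex down, the centroid sits h/3 = 3.79/3 = 1.26333 m below the base (the top edge), so the centroid depth is h_c = 2.6 + 1.26333 = 3.86333 m.
A = ½ × 1.9 × 3.79 = 3.6005 m².
Resultant F = γ·h_c·A = 7.74009 × 3.86333 × 3.6005 = 107.664 kN.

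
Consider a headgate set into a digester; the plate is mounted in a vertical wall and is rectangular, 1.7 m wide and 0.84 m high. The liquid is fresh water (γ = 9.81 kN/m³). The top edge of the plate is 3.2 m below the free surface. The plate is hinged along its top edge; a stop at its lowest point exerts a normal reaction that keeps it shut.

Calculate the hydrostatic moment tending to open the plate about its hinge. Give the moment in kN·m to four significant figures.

M ≈ 22.12 kN·m

γ = 9.81 kN/m³.
The centroid lies 0.84/2 = 0.42 m below the top edge, so the centroid depth is h_c = 3.2 + 0.42 = 3.62 m.
A = 1.7 × 0.84 = 1.428 m².
Resultant F = γ·h_c·A = 9.81 × 3.62 × 1.428 = 50.7114 kN.
I_c = b·h³/12 = 1.7 × 0.84³/12 = 0.0839664 m⁴.
Centre of pressure: y_p = y_c + I_c/(y_c·A) = 3.62 + 0.0839664/(3.62 × 1.428) = 3.62 + 0.0162431 = 3.63624 m along the plane.
The resultant acts 0.42 + 0.0162431 = 0.436243 m (along the plate) below the hinge at the top edge, so the moment about the hinge is M = F × 0.436243 = 50.7114 × 0.436243 = 22.1225 kN·m.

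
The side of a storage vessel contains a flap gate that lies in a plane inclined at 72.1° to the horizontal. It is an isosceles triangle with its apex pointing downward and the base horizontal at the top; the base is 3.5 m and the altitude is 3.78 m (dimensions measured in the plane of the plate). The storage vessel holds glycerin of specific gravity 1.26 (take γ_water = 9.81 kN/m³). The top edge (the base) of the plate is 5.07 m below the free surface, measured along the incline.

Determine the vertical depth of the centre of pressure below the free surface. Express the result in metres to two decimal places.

γ = 1.26 × 9.81 = 12.3606 kN/m³.
Let θ = 72.1° be the plate's angle to the horizontal; measure y along the incline from where the plane meets the free surface. Vertical depth h = y·sinθ with sinθ = 0.951594.
With the apex down, the centroid sits h/3 = 3.78/3 = 1.26 m below the base (the top edge), so y_c = 5.07 + 1.26 = 6.33 m and h_c = 6.33 × 0.951594 = 6.02359 m.
A = ½ × 3.5 × 3.78 = 6.615 m².
Resultant F = γ·h_c·A = 12.3606 × 6.02359 × 6.615 = 492.521 kN.
I_c = b·h³/36 = 3.5 × 3.78³/36 = 5.25099 m⁴.
Centre of pressure: y_p = y_c + I_c/(y_c·A) = 6.33 + 5.25099/(6.33 × 6.615) = 6.33 + 0.125403 = 6.4554 m along the plane.
Vertically, h_p = y_p·sinθ = 6.4554 × 0.951594 = 6.14292 m.

h_p = 6.14 m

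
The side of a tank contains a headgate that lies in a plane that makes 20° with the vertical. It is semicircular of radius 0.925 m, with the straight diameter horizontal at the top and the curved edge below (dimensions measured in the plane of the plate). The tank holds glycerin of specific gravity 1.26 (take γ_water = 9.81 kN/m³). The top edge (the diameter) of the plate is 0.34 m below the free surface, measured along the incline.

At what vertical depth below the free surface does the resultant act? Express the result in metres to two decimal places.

γ = 1.26 × 9.81 = 12.3606 kN/m³.
The plate makes 20° with the vertical, i.e. θ = 90° − 20° = 70° to the horizontal. Measuring y along the incline from the free-surface line, vertical depth h = y·sinθ with sinθ = 0.939693.
The centroid of a semicircle lies 4r/(3π) = 0.392582 m from the diameter, here below the top edge, so y_c = 0.34 + 0.392582 = 0.732582 m and h_c = 0.732582 × 0.939693 = 0.688402 m.
A = πr²/2 = π × 0.925²/2 = 1.34401 m².
Resultant F = γ·h_c·A = 12.3606 × 0.688402 × 1.34401 = 11.4363 kN.
I_c = (π/8 − 8/(9π))·r⁴ = 0.109757 × 0.925⁴ = 0.0803525 m⁴.
Centre of pressure: y_p = y_c + I_c/(y_c·A) = 0.732582 + 0.0803525/(0.732582 × 1.34401) = 0.732582 + 0.0816095 = 0.814191 m along the plane.
Vertically, h_p = y_p·sinθ = 0.814191 × 0.939693 = 0.76509 m.

h_p = 0.77 m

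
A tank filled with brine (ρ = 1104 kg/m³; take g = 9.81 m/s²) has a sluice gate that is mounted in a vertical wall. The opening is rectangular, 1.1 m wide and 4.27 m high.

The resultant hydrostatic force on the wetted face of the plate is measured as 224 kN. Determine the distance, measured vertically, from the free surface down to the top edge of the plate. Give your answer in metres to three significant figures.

d_top ≈ 2.27 m

γ = ρg = 1104 × 9.81 / 1000 = 10.83024 kN/m³.
A = 1.1 × 4.27 = 4.697 m².
From F = γ·h_c·A, the centroid depth is h_c = 224/(10.83024 × 4.697) = 4.40341 m.
The centroid lies 4.27/2 = 2.135 m below the top edge, so the top edge sits at h_top = 4.40341 − 2.135 = 2.26841 m below the surface.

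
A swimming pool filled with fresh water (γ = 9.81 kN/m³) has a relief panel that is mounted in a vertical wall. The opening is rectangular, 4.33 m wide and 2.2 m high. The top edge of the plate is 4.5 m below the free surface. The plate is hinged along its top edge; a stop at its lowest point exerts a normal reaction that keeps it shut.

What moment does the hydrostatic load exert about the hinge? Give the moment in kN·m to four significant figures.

M ≈ 613.3 kN·m

γ = 9.81 kN/m³.
The centroid lies 2.2/2 = 1.1 m below the top edge, so the centroid depth is h_c = 4.5 + 1.1 = 5.6 m.
A = 4.33 × 2.2 = 9.526 m².
Resultant F = γ·h_c·A = 9.81 × 5.6 × 9.526 = 523.32 kN.
I_c = b·h³/12 = 4.33 × 2.2³/12 = 3.84215 m⁴.
Centre of pressure: y_p = y_c + I_c/(y_c·A) = 5.6 + 3.84215/(5.6 × 9.526) = 5.6 + 0.0720237 = 5.67202 m along the plane.
The resultant acts 1.1 + 0.0720237 = 1.17202 m (along the plate) below the hinge at the top edge, so the moment about the hinge is M = F × 1.17202 = 523.32 × 1.17202 = 613.342 kN·m.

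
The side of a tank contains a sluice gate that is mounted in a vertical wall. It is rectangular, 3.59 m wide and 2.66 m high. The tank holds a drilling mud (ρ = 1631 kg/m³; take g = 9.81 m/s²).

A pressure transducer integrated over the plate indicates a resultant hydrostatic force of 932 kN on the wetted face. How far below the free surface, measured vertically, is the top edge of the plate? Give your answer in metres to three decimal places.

d_top ≈ 4.770 m

γ = ρg = 1631 × 9.81 / 1000 = 16.00011 kN/m³.
A = 3.59 × 2.66 = 9.5494 m².
From F = γ·h_c·A, the centroid depth is h_c = 932/(16.00011 × 9.5494) = 6.09982 m.
The centroid lies 2.66/2 = 1.33 m below the top edge, so the top edge sits at h_top = 6.09982 − 1.33 = 4.76982 m below the surface.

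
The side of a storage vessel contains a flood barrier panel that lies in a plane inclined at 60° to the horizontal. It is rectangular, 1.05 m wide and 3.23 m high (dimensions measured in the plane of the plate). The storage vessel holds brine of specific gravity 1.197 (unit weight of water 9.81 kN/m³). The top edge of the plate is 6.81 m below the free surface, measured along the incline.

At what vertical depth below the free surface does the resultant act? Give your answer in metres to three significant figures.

γ = 1.197 × 9.81 = 11.74257 kN/m³.
Let θ = 60° be the plate's angle to the horizontal; measure y along the incline from where the plane meets the free surface. Vertical depth h = y·sinθ with sinθ = 0.866025.
The centroid lies 3.23/2 = 1.615 m below the top edge, so y_c = 6.81 + 1.615 = 8.425 m and h_c = 8.425 × 0.866025 = 7.29626 m.
A = 1.05 × 3.23 = 3.3915 m².
Resultant F = γ·h_c·A = 11.74257 × 7.29626 × 3.3915 = 290.573 kN.
I_c = b·h³/12 = 1.05 × 3.23³/12 = 2.9486 m⁴.
Centre of pressure: y_p = y_c + I_c/(y_c·A) = 8.425 + 2.9486/(8.425 × 3.3915) = 8.425 + 0.103194 = 8.52819 m along the plane.
Vertically, h_p = y_p·sinθ = 8.52819 × 0.866025 = 7.38563 m.

h_p = 7.39 m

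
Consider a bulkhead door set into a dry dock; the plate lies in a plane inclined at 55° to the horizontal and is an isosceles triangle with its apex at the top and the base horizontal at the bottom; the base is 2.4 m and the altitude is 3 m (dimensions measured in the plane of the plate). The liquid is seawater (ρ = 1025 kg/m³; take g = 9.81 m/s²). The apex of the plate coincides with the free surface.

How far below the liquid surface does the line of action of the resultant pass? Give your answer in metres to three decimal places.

h_p = 1.843 m

γ = ρg = 1025 × 9.81 / 1000 = 10.05525 kN/m³.
Let θ = 55° be the plate's angle to the horizontal; measure y along the incline from where the plane meets the free surface. Vertical depth h = y·sinθ with sinθ = 0.819152.
With the apex up, the centroid sits 2h/3 = 2 × 3/3 = 2 m below the apex, so y_c = 2 m and h_c = 2 × 0.819152 = 1.6383 m.
A = ½ × 2.4 × 3 = 3.6 m².
Resultant F = γ·h_c·A = 10.05525 × 1.6383 × 3.6 = 59.3047 kN.
I_c = b·h³/36 = 2.4 × 3³/36 = 1.8 m⁴.
Centre of pressure: y_p = y_c + I_c/(y_c·A) = 2 + 1.8/(2 × 3.6) = 2 + 0.25 = 2.25 m along the plane.
Vertically, h_p = y_p·sinθ = 2.25 × 0.819152 = 1.84309 m.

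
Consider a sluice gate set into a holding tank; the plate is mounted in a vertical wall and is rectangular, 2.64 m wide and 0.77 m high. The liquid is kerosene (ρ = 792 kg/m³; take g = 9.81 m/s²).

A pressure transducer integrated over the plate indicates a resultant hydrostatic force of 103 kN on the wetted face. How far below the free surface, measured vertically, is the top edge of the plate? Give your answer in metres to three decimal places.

γ = ρg = 792 × 9.81 / 1000 = 7.76952 kN/m³.
A = 2.64 × 0.77 = 2.0328 m².
From F = γ·h_c·A, the centroid depth is h_c = 103/(7.76952 × 2.0328) = 6.52151 m.
The centroid lies 0.77/2 = 0.385 m below the top edge, so the top edge sits at h_top = 6.52151 − 0.385 = 6.13651 m below the surface.

d_top ≈ 6.137 m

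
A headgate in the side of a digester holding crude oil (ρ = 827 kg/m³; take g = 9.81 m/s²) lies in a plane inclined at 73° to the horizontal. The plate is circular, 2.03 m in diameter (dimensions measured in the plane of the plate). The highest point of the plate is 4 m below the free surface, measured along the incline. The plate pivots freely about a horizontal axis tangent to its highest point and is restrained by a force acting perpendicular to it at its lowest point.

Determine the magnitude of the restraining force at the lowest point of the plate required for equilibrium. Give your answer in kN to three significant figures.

γ = ρg = 827 × 9.81 / 1000 = 8.11287 kN/m³.
Let θ = 73° be the plate's angle to the horizontal; measure y along the incline from where the plane meets the free surface. Vertical depth h = y·sinθ with sinθ = 0.956305.
The centroid is at the centre, 1.015 m below the top of the plate, so y_c = 4 + 1.015 = 5.015 m and h_c = 5.015 × 0.956305 = 4.79587 m.
A = π(1.015)² = 3.23655 m².
Resultant F = γ·h_c·A = 8.11287 × 4.79587 × 3.23655 = 125.929 kN.
I_c = πr⁴/4 = π × 1.015⁴/4 = 0.833593 m⁴.
Centre of pressure: y_p = y_c + I_c/(y_c·A) = 5.015 + 0.833593/(5.015 × 3.23655) = 5.015 + 0.0513571 = 5.06636 m along the plane.
The resultant acts 1.015 + 0.0513571 = 1.06636 m (along the plate) below the hinge at the top edge, so the moment about the hinge is M = F × 1.06636 = 125.929 × 1.06636 = 134.286 kN·m.
A normal force at the bottom, 2.03 m from the hinge, must supply this moment: P = 134.286/2.03 = 66.1507 kN.

P ≈ 66.2 kN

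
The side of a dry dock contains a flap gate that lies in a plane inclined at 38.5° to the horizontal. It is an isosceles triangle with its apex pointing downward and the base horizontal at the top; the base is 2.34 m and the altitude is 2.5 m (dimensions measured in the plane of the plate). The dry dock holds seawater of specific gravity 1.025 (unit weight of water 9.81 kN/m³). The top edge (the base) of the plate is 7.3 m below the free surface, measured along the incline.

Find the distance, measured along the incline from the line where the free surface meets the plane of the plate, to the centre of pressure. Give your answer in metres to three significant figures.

γ = 1.025 × 9.81 = 10.05525 kN/m³.
Let θ = 38.5° be the plate's angle to the horizontal; measure y along the incline from where the plane meets the free surface. Vertical depth h = y·sinθ with sinθ = 0.622515.
With the apex down, the centroid sits h/3 = 2.5/3 = 0.833333 m below the base (the top edge), so y_c = 7.3 + 0.833333 = 8.13333 m and h_c = 8.13333 × 0.622515 = 5.06312 m.
A = ½ × 2.34 × 2.5 = 2.925 m².
Resultant F = γ·h_c·A = 10.05525 × 5.06312 × 2.925 = 148.914 kN.
I_c = b·h³/36 = 2.34 × 2.5³/36 = 1.01562 m⁴.
Centre of pressure: y_p = y_c + I_c/(y_c·A) = 8.13333 + 1.01562/(8.13333 × 2.925) = 8.13333 + 0.0426911 = 8.17602 m along the plane.

y_p = 8.18 m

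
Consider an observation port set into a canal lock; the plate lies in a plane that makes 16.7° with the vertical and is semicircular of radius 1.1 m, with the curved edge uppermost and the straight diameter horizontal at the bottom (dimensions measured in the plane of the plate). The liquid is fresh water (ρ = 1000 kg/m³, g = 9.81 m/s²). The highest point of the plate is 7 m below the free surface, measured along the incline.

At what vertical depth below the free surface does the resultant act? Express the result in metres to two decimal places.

h_p = 7.32 m

γ = ρg = 1000 × 9.81 = 9810 N/m³ = 9.81 kN/m³.
The plate makes 16.7° with the vertical, i.e. θ = 90° − 16.7° = 73.3° to the horizontal. Measuring y along the incline from the free-surface line, vertical depth h = y·sinθ with sinθ = 0.957822.
The centroid lies 4r/(3π) = 0.466854 m above the diameter, so r − 4r/(3π) = 1.1 − 0.466854 = 0.633146 m below the topmost point, so y_c = 7 + 0.633146 = 7.63315 m and h_c = 7.63315 × 0.957822 = 7.3112 m.
A = πr²/2 = π × 1.1²/2 = 1.90066 m².
Resultant F = γ·h_c·A = 9.81 × 7.3112 × 1.90066 = 136.321 kN.
I_c = (π/8 − 8/(9π))·r⁴ = 0.109757 × 1.1⁴ = 0.160695 m⁴.
Centre of pressure: y_p = y_c + I_c/(y_c·A) = 7.63315 + 0.160695/(7.63315 × 1.90066) = 7.63315 + 0.0110763 = 7.64423 m along the plane.
Vertically, h_p = y_p·sinθ = 7.64423 × 0.957822 = 7.32181 m.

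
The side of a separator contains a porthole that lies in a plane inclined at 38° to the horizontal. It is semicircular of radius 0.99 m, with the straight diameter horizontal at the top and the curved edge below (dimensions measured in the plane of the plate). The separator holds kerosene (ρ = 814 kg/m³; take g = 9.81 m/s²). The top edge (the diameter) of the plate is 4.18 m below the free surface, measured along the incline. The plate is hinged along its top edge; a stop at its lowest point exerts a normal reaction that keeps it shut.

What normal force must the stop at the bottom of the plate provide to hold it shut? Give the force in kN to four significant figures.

P ≈ 15.30 kN

γ = ρg = 814 × 9.81 / 1000 = 7.98534 kN/m³.
Let θ = 38° be the plate's angle to the horizontal; measure y along the incline from where the plane meets the free surface. Vertical depth h = y·sinθ with sinθ = 0.615661.
The centroid of a semicircle lies 4r/(3π) = 0.420169 m from the diameter, here below the top edge, so y_c = 4.18 + 0.420169 = 4.60017 m and h_c = 4.60017 × 0.615661 = 2.83215 m.
A = πr²/2 = π × 0.99²/2 = 1.53954 m².
Resultant F = γ·h_c·A = 7.98534 × 2.83215 × 1.53954 = 34.8177 kN.
I_c = (π/8 − 8/(9π))·r⁴ = 0.109757 × 0.99⁴ = 0.105432 m⁴.
Centre of pressure: y_p = y_c + I_c/(y_c·A) = 4.60017 + 0.105432/(4.60017 × 1.53954) = 4.60017 + 0.014887 = 4.61506 m along the plane.
The resultant acts 0.420169 + 0.014887 = 0.435056 m (along the plate) below the hinge at the top edge, so the moment about the hinge is M = F × 0.435056 = 34.8177 × 0.435056 = 15.1476 kN·m.
A normal force at the bottom, 0.99 m from the hinge, must supply this moment: P = 15.1476/0.99 = 15.3006 kN.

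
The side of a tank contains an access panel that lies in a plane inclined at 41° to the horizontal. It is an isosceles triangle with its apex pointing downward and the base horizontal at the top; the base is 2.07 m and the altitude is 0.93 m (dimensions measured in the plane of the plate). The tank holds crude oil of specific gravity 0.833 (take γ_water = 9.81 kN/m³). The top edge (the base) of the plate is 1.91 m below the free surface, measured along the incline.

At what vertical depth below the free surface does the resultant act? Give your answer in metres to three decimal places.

γ = 0.833 × 9.81 = 8.17173 kN/m³.
Let θ = 41° be the plate's angle to the horizontal; measure y along the incline from where the plane meets the free surface. Vertical depth h = y·sinθ with sinθ = 0.656059.
With the apex down, the centroid sits h/3 = 0.93/3 = 0.31 m below the base (the top edge), so y_c = 1.91 + 0.31 = 2.22 m and h_c = 2.22 × 0.656059 = 1.45645 m.
A = ½ × 2.07 × 0.93 = 0.96255 m².
Resultant F = γ·h_c·A = 8.17173 × 1.45645 × 0.96255 = 11.456 kN.
I_c = b·h³/36 = 2.07 × 0.93³/36 = 0.0462505 m⁴.
Centre of pressure: y_p = y_c + I_c/(y_c·A) = 2.22 + 0.0462505/(2.22 × 0.96255) = 2.22 + 0.0216441 = 2.24164 m along the plane.
Vertically, h_p = y_p·sinθ = 2.24164 × 0.656059 = 1.47065 m.

h_p = 1.471 m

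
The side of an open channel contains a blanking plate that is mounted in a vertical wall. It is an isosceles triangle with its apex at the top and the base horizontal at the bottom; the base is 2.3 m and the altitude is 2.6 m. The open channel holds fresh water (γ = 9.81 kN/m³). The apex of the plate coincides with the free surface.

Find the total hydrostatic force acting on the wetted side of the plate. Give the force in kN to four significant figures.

F ≈ 50.84 kN

γ = 9.81 kN/m³.
With the apex up, the centroid sits 2h/3 = 2 × 2.6/3 = 1.73333 m below the apex, so the centroid depth is h_c = 1.73333 m.
A = ½ × 2.3 × 2.6 = 2.99 m².
Resultant F = γ·h_c·A = 9.81 × 1.73333 × 2.99 = 50.8419 kN.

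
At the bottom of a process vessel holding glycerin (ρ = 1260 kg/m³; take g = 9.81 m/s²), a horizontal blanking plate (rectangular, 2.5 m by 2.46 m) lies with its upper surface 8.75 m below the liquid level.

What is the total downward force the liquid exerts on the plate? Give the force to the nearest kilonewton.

γ = ρg = 1260 × 9.81 / 1000 = 12.3606 kN/m³.
The plate is horizontal, so pressure is uniform at p = γ·h = 12.3606 × 8.75 = 108.155 kN/m².
A = 2.5 × 2.46 = 6.15 m².
F = p·A = 108.155 × 6.15 = 665.153 kN.

F ≈ 665 kN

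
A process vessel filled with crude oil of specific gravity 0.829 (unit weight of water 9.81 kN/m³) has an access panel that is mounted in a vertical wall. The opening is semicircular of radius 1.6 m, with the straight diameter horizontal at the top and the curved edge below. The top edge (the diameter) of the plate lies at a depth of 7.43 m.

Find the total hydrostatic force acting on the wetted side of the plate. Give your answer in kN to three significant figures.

F ≈ 265 kN

γ = 0.829 × 9.81 = 8.13249 kN/m³.
The centroid of a semicircle lies 4r/(3π) = 0.679061 m from the diameter, here below the top edge, so the centroid depth is h_c = 7.43 + 0.679061 = 8.10906 m.
A = πr²/2 = π × 1.6²/2 = 4.02124 m².
Resultant F = γ·h_c·A = 8.13249 × 8.10906 × 4.02124 = 265.188 kN.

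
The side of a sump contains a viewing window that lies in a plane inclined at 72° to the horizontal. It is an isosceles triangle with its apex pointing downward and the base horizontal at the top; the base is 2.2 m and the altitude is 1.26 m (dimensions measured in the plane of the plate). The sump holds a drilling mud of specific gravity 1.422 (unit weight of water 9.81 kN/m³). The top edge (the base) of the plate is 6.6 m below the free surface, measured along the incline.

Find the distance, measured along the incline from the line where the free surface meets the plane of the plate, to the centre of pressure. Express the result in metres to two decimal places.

y_p = 7.03 m

γ = 1.422 × 9.81 = 13.94982 kN/m³.
Let θ = 72° be the plate's angle to the horizontal; measure y along the incline from where the plane meets the free surface. Vertical depth h = y·sinθ with sinθ = 0.951057.
With the apex down, the centroid sits h/3 = 1.26/3 = 0.42 m below the base (the top edge), so y_c = 6.6 + 0.42 = 7.02 m and h_c = 7.02 × 0.951057 = 6.67642 m.
A = ½ × 2.2 × 1.26 = 1.386 m².
Resultant F = γ·h_c·A = 13.94982 × 6.67642 × 1.386 = 129.085 kN.
I_c = b·h³/36 = 2.2 × 1.26³/36 = 0.122245 m⁴.
Centre of pressure: y_p = y_c + I_c/(y_c·A) = 7.02 + 0.122245/(7.02 × 1.386) = 7.02 + 0.0125641 = 7.03256 m along the plane.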